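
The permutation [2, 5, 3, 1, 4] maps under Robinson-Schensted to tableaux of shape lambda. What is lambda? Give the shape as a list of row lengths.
[3, 1, 1]

Row-insert each entry into an empty tableau.

After inserting 2: P = [[2]].
After inserting 5: P = [[2, 5]].
After inserting 3: P = [[2, 3], [5]].
After inserting 1: P = [[1, 3], [2], [5]].
After inserting 4: P = [[1, 3, 4], [2], [5]].

The final insertion tableau P = [[1, 3, 4], [2], [5]] has shape [3, 1, 1].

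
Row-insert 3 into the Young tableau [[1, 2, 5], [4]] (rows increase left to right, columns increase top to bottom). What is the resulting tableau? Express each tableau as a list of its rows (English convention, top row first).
[[1, 2, 3], [4, 5]]

In row 1, 3 replaces 5 (the leftmost entry greater than 3); 5 is bumped to row 2. 5 is appended to row 2. The new tableau is [[1, 2, 3], [4, 5]].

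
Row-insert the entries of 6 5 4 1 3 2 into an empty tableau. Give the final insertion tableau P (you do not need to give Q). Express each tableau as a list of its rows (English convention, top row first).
P = [[1, 2], [3], [4], [5], [6]]

Insert 6: appended to row 1. P = [[6]].
Insert 5: 5 bumps 6 from row 1; 6 starts row 2. P = [[5], [6]].
Insert 4: 4 bumps 5 from row 1; 5 bumps 6 from row 2; 6 starts row 3. P = [[4], [5], [6]].
Insert 1: 1 bumps 4 from row 1; 4 bumps 5 from row 2; 5 bumps 6 from row 3; 6 starts row 4. P = [[1], [4], [5], [6]].
Insert 3: appended to row 1. P = [[1, 3], [4], [5], [6]].
Insert 2: 2 bumps 3 from row 1; 3 bumps 4 from row 2; 4 bumps 5 from row 3; 5 bumps 6 from row 4; 6 starts row 5. P = [[1, 2], [3], [4], [5], [6]].

So P = [[1, 2], [3], [4], [5], [6]].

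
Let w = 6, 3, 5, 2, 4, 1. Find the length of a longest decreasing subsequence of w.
4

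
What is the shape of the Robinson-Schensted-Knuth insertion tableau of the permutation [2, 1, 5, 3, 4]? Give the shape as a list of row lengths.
[3, 2]

Row-insert each entry into an empty tableau.

After inserting 2: P = [[2]].
After inserting 1: P = [[1], [2]].
After inserting 5: P = [[1, 5], [2]].
After inserting 3: P = [[1, 3], [2, 5]].
After inserting 4: P = [[1, 3, 4], [2, 5]].

The final insertion tableau P = [[1, 3, 4], [2, 5]] has shape [3, 2].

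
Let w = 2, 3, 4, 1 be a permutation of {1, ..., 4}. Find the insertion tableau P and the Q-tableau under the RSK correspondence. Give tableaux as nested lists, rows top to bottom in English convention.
Insert each entry of the permutation into P by Schensted row insertion, recording in Q the position of each new cell.

Insert 2: appended to row 1. P = [[2]].
Insert 3: appended to row 1. P = [[2, 3]].
Insert 4: appended to row 1. P = [[2, 3, 4]].
Insert 1: 1 bumps 2 from row 1; 2 starts row 2. P = [[1, 3, 4], [2]].

So P = [[1, 3, 4], [2]], Q = [[1, 2, 3], [4]].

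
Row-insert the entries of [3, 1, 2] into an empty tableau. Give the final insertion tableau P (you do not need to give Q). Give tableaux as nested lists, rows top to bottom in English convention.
P = [[1, 2], [3]]

Insert 3: appended to row 1. P = [[3]].
Insert 1: 1 bumps 3 from row 1; 3 starts row 2. P = [[1], [3]].
Insert 2: appended to row 1. P = [[1, 2], [3]].

So P = [[1, 2], [3]].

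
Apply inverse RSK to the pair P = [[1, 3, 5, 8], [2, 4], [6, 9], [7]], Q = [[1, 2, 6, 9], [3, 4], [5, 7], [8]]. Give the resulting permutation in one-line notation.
7 9 2 4 1 6 5 3 8

Reverse the RSK construction: for i from n down to 1, find the cell of Q containing i, remove the entry at that cell from P, and reverse-bump it up through P; the value ejected from row 1 is w(i).

Step i=9: Q has 9 at row 1, column 4; remove that cell from P, ejecting 8. So w(9) = 8. P is now [[1, 3, 5], [2, 4], [6, 9], [7]].
Step i=8: Q has 8 at row 4, column 1; remove 7 from row 4 of P and reverse-bump: 7 enters row 3 and ejects 6; 6 enters row 2 and ejects 4; 4 enters row 1 and ejects 3. So w(8) = 3. P is now [[1, 4, 5], [2, 6], [7, 9]].
Step i=7: Q has 7 at row 3, column 2; remove 9 from row 3 of P and reverse-bump: 9 enters row 2 and ejects 6; 6 enters row 1 and ejects 5. So w(7) = 5. P is now [[1, 4, 6], [2, 9], [7]].
Step i=6: Q has 6 at row 1, column 3; remove that cell from P, ejecting 6. So w(6) = 6. P is now [[1, 4], [2, 9], [7]].
Step i=5: Q has 5 at row 3, column 1; remove 7 from row 3 of P and reverse-bump: 7 enters row 2 and ejects 2; 2 enters row 1 and ejects 1. So w(5) = 1. P is now [[2, 4], [7, 9]].
Step i=4: Q has 4 at row 2, column 2; remove 9 from row 2 of P and reverse-bump: 9 enters row 1 and ejects 4. So w(4) = 4. P is now [[2, 9], [7]].
Step i=3: Q has 3 at row 2, column 1; remove 7 from row 2 of P and reverse-bump: 7 enters row 1 and ejects 2. So w(3) = 2. P is now [[7, 9]].
Step i=2: Q has 2 at row 1, column 2; remove that cell from P, ejecting 9. So w(2) = 9. P is now [[7]].
Step i=1: Q has 1 at row 1, column 1; remove that cell from P, ejecting 7. So w(1) = 7. P is now [].

So w = 7 9 2 4 1 6 5 3 8.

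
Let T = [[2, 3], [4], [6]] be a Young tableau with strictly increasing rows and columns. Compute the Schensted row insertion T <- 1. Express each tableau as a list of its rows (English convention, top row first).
[[1, 3], [2], [4], [6]]

In row 1, 1 replaces 2 (the leftmost entry greater than 1); 2 is bumped to row 2. In row 2, 2 replaces 4 (the leftmost entry greater than 2); 4 is bumped to row 3. In row 3, 4 replaces 6 (the leftmost entry greater than 4); 6 is bumped to row 4. 6 starts a new row 4. The new tableau is [[1, 3], [2], [4], [6]].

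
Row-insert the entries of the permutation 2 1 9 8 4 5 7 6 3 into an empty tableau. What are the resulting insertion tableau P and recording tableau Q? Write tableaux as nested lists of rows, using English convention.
P = [[1, 3, 5, 6], [2, 4], [7], [8], [9]], Q = [[1, 3, 6, 7], [2, 4], [5], [8], [9]]

Insert each entry of the permutation into P by Schensted row insertion, recording in Q the position of each new cell.

Insert 2: appended to row 1. P = [[2]].
Insert 1: 1 bumps 2 from row 1; 2 starts row 2. P = [[1], [2]].
Insert 9: appended to row 1. P = [[1, 9], [2]].
Insert 8: 8 bumps 9 from row 1; 9 appends to row 2. P = [[1, 8], [2, 9]].
Insert 4: 4 bumps 8 from row 1; 8 bumps 9 from row 2; 9 starts row 3. P = [[1, 4], [2, 8], [9]].
Insert 5: appended to row 1. P = [[1, 4, 5], [2, 8], [9]].
Insert 7: appended to row 1. P = [[1, 4, 5, 7], [2, 8], [9]].
Insert 6: 6 bumps 7 from row 1; 7 bumps 8 from row 2; 8 bumps 9 from row 3; 9 starts row 4. P = [[1, 4, 5, 6], [2, 7], [8], [9]].
Insert 3: 3 bumps 4 from row 1; 4 bumps 7 from row 2; 7 bumps 8 from row 3; 8 bumps 9 from row 4; 9 starts row 5. P = [[1, 3, 5, 6], [2, 4], [7], [8], [9]].

So P = [[1, 3, 5, 6], [2, 4], [7], [8], [9]], Q = [[1, 3, 6, 7], [2, 4], [5], [8], [9]].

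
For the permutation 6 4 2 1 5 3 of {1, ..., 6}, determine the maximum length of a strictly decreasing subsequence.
4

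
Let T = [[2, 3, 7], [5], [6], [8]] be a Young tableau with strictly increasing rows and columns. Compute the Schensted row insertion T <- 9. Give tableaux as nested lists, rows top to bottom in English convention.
[[2, 3, 7, 9], [5], [6], [8]]

9 is larger than every entry of row 1, so it is appended to row 1. The new tableau is [[2, 3, 7, 9], [5], [6], [8]].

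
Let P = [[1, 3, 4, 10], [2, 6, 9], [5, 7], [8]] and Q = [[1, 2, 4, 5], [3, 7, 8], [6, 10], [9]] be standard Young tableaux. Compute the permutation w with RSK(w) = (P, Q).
Reverse the RSK construction: for i from n down to 1, find the cell of Q containing i, remove the entry at that cell from P, and reverse-bump it up through P; the value ejected from row 1 is w(i).

Step i=10: Q has 10 at row 3, column 2; remove 7 from row 3 of P and reverse-bump: 7 enters row 2 and ejects 6; 6 enters row 1 and ejects 4. So w(10) = 4. P is now [[1, 3, 6, 10], [2, 7, 9], [5], [8]].
Step i=9: Q has 9 at row 4, column 1; remove 8 from row 4 of P and reverse-bump: 8 enters row 3 and ejects 5; 5 enters row 2 and ejects 2; 2 enters row 1 and ejects 1. So w(9) = 1. P is now [[2, 3, 6, 10], [5, 7, 9], [8]].
Step i=8: Q has 8 at row 2, column 3; remove 9 from row 2 of P and reverse-bump: 9 enters row 1 and ejects 6. So w(8) = 6. P is now [[2, 3, 9, 10], [5, 7], [8]].
Step i=7: Q has 7 at row 2, column 2; remove 7 from row 2 of P and reverse-bump: 7 enters row 1 and ejects 3. So w(7) = 3. P is now [[2, 7, 9, 10], [5], [8]].
Step i=6: Q has 6 at row 3, column 1; remove 8 from row 3 of P and reverse-bump: 8 enters row 2 and ejects 5; 5 enters row 1 and ejects 2. So w(6) = 2. P is now [[5, 7, 9, 10], [8]].
Step i=5: Q has 5 at row 1, column 4; remove that cell from P, ejecting 10. So w(5) = 10. P is now [[5, 7, 9], [8]].
Step i=4: Q has 4 at row 1, column 3; remove that cell from P, ejecting 9. So w(4) = 9. P is now [[5, 7], [8]].
Step i=3: Q has 3 at row 2, column 1; remove 8 from row 2 of P and reverse-bump: 8 enters row 1 and ejects 7. So w(3) = 7. P is now [[5, 8]].
Step i=2: Q has 2 at row 1, column 2; remove that cell from P, ejecting 8. So w(2) = 8. P is now [[5]].
Step i=1: Q has 1 at row 1, column 1; remove that cell from P, ejecting 5. So w(1) = 5. P is now [].

So w = 5 8 7 9 10 2 3 6 1 4.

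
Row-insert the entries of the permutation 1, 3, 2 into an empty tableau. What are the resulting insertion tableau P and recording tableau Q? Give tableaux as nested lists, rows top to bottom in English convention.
Insert each entry of the permutation into P by Schensted row insertion, recording in Q the position of each new cell.

Insert 1: appended to row 1. P = [[1]].
Insert 3: appended to row 1. P = [[1, 3]].
Insert 2: 2 bumps 3 from row 1; 3 starts row 2. P = [[1, 2], [3]].

So P = [[1, 2], [3]], Q = [[1, 2], [3]].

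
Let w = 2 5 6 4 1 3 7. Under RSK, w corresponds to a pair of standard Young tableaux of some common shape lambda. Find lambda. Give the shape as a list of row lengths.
Row-insert each entry into an empty tableau.

After inserting 2: P = [[2]].
After inserting 5: P = [[2, 5]].
After inserting 6: P = [[2, 5, 6]].
After inserting 4: P = [[2, 4, 6], [5]].
After inserting 1: P = [[1, 4, 6], [2], [5]].
After inserting 3: P = [[1, 3, 6], [2, 4], [5]].
After inserting 7: P = [[1, 3, 6, 7], [2, 4], [5]].

The final insertion tableau P = [[1, 3, 6, 7], [2, 4], [5]] has shape [4, 2, 1].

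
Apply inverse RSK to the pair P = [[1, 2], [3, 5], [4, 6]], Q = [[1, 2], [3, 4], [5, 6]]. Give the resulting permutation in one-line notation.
4 6 3 5 1 2

Reverse the RSK construction: for i from n down to 1, find the cell of Q containing i, remove the entry at that cell from P, and reverse-bump it up through P; the value ejected from row 1 is w(i).

Step i=6: Q has 6 at row 3, column 2; remove 6 from row 3 of P and reverse-bump: 6 enters row 2 and ejects 5; 5 enters row 1 and ejects 2. So w(6) = 2. P is now [[1, 5], [3, 6], [4]].
Step i=5: Q has 5 at row 3, column 1; remove 4 from row 3 of P and reverse-bump: 4 enters row 2 and ejects 3; 3 enters row 1 and ejects 1. So w(5) = 1. P is now [[3, 5], [4, 6]].
Step i=4: Q has 4 at row 2, column 2; remove 6 from row 2 of P and reverse-bump: 6 enters row 1 and ejects 5. So w(4) = 5. P is now [[3, 6], [4]].
Step i=3: Q has 3 at row 2, column 1; remove 4 from row 2 of P and reverse-bump: 4 enters row 1 and ejects 3. So w(3) = 3. P is now [[4, 6]].
Step i=2: Q has 2 at row 1, column 2; remove that cell from P, ejecting 6. So w(2) = 6. P is now [[4]].
Step i=1: Q has 1 at row 1, column 1; remove that cell from P, ejecting 4. So w(1) = 4. P is now [].

So w = 4 6 3 5 1 2.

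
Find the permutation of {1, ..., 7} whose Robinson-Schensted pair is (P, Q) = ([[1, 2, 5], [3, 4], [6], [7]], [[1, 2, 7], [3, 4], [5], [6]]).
3 7 1 6 4 2 5

Reverse the RSK construction: for i from n down to 1, find the cell of Q containing i, remove the entry at that cell from P, and reverse-bump it up through P; the value ejected from row 1 is w(i).

Step i=7: Q has 7 at row 1, column 3; remove that cell from P, ejecting 5. So w(7) = 5. P is now [[1, 2], [3, 4], [6], [7]].
Step i=6: Q has 6 at row 4, column 1; remove 7 from row 4 of P and reverse-bump: 7 enters row 3 and ejects 6; 6 enters row 2 and ejects 4; 4 enters row 1 and ejects 2. So w(6) = 2. P is now [[1, 4], [3, 6], [7]].
Step i=5: Q has 5 at row 3, column 1; remove 7 from row 3 of P and reverse-bump: 7 enters row 2 and ejects 6; 6 enters row 1 and ejects 4. So w(5) = 4. P is now [[1, 6], [3, 7]].
Step i=4: Q has 4 at row 2, column 2; remove 7 from row 2 of P and reverse-bump: 7 enters row 1 and ejects 6. So w(4) = 6. P is now [[1, 7], [3]].
Step i=3: Q has 3 at row 2, column 1; remove 3 from row 2 of P and reverse-bump: 3 enters row 1 and ejects 1. So w(3) = 1. P is now [[3, 7]].
Step i=2: Q has 2 at row 1, column 2; remove that cell from P, ejecting 7. So w(2) = 7. P is now [[3]].
Step i=1: Q has 1 at row 1, column 1; remove that cell from P, ejecting 3. So w(1) = 3. P is now [].

So w = 3 7 1 6 4 2 5.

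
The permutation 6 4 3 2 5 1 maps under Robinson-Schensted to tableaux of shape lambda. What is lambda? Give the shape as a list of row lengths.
Row-insert each entry into an empty tableau.

After inserting 6: P = [[6]].
After inserting 4: P = [[4], [6]].
After inserting 3: P = [[3], [4], [6]].
After inserting 2: P = [[2], [3], [4], [6]].
After inserting 5: P = [[2, 5], [3], [4], [6]].
After inserting 1: P = [[1, 5], [2], [3], [4], [6]].

The final insertion tableau P = [[1, 5], [2], [3], [4], [6]] has shape [2, 1, 1, 1, 1].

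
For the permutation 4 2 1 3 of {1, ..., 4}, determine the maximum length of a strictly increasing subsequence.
2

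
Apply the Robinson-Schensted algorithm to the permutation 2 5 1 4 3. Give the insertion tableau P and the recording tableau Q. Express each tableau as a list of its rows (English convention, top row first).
P = [[1, 3], [2, 4], [5]], Q = [[1, 2], [3, 4], [5]]

Insert each entry of the permutation into P by Schensted row insertion, recording in Q the position of each new cell.

Insert 2: appended to row 1. P = [[2]].
Insert 5: appended to row 1. P = [[2, 5]].
Insert 1: 1 bumps 2 from row 1; 2 starts row 2. P = [[1, 5], [2]].
Insert 4: 4 bumps 5 from row 1; 5 appends to row 2. P = [[1, 4], [2, 5]].
Insert 3: 3 bumps 4 from row 1; 4 bumps 5 from row 2; 5 starts row 3. P = [[1, 3], [2, 4], [5]].

So P = [[1, 3], [2, 4], [5]], Q = [[1, 2], [3, 4], [5]].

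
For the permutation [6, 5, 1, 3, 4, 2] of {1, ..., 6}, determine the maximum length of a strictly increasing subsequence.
3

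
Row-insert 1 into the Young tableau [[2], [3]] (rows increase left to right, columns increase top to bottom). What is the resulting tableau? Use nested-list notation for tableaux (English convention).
[[1], [2], [3]]

In row 1, 1 replaces 2 (the leftmost entry greater than 1); 2 is bumped to row 2. In row 2, 2 replaces 3 (the leftmost entry greater than 2); 3 is bumped to row 3. 3 starts a new row 3. The new tableau is [[1], [2], [3]].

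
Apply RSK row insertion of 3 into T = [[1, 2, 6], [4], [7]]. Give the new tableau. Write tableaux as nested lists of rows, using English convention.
[[1, 2, 3], [4, 6], [7]]

In row 1, 3 replaces 6 (the leftmost entry greater than 3); 6 is bumped to row 2. 6 is appended to row 2. The new tableau is [[1, 2, 3], [4, 6], [7]].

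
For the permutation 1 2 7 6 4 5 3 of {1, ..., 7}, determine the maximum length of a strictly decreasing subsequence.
4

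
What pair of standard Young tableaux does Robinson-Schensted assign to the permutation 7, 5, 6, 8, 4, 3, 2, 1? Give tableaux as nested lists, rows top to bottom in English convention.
Insert each entry of the permutation into P by Schensted row insertion, recording in Q the position of each new cell.

Insert 7: appended to row 1. P = [[7]], Q = [[1]].
Insert 5: 5 bumps 7 from row 1; 7 starts row 2. P = [[5], [7]], Q = [[1], [2]].
Insert 6: appended to row 1. P = [[5, 6], [7]], Q = [[1, 3], [2]].
Insert 8: appended to row 1. P = [[5, 6, 8], [7]], Q = [[1, 3, 4], [2]].
Insert 4: 4 bumps 5 from row 1; 5 bumps 7 from row 2; 7 starts row 3. P = [[4, 6, 8], [5], [7]], Q = [[1, 3, 4], [2], [5]].
Insert 3: 3 bumps 4 from row 1; 4 bumps 5 from row 2; 5 bumps 7 from row 3; 7 starts row 4. P = [[3, 6, 8], [4], [5], [7]], Q = [[1, 3, 4], [2], [5], [6]].
Insert 2: 2 bumps 3 from row 1; 3 bumps 4 from row 2; 4 bumps 5 from row 3; 5 bumps 7 from row 4; 7 starts row 5. P = [[2, 6, 8], [3], [4], [5], [7]], Q = [[1, 3, 4], [2], [5], [6], [7]].
Insert 1: 1 bumps 2 from row 1; 2 bumps 3 from row 2; 3 bumps 4 from row 3; 4 bumps 5 from row 4; 5 bumps 7 from row 5; 7 starts row 6. P = [[1, 6, 8], [2], [3], [4], [5], [7]], Q = [[1, 3, 4], [2], [5], [6], [7], [8]].

So P = [[1, 6, 8], [2], [3], [4], [5], [7]], Q = [[1, 3, 4], [2], [5], [6], [7], [8]].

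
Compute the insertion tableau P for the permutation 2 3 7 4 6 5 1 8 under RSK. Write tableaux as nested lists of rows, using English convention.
Insert 2: appended to row 1. P = [[2]].
Insert 3: appended to row 1. P = [[2, 3]].
Insert 7: appended to row 1. P = [[2, 3, 7]].
Insert 4: 4 bumps 7 from row 1; 7 starts row 2. P = [[2, 3, 4], [7]].
Insert 6: appended to row 1. P = [[2, 3, 4, 6], [7]].
Insert 5: 5 bumps 6 from row 1; 6 bumps 7 from row 2; 7 starts row 3. P = [[2, 3, 4, 5], [6], [7]].
Insert 1: 1 bumps 2 from row 1; 2 bumps 6 from row 2; 6 bumps 7 from row 3; 7 starts row 4. P = [[1, 3, 4, 5], [2], [6], [7]].
Insert 8: appended to row 1. P = [[1, 3, 4, 5, 8], [2], [6], [7]].

So P = [[1, 3, 4, 5, 8], [2], [6], [7]].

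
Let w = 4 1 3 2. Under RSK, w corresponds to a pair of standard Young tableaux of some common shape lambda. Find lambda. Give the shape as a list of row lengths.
Row-insert each entry into an empty tableau.

After inserting 4: P = [[4]].
After inserting 1: P = [[1], [4]].
After inserting 3: P = [[1, 3], [4]].
After inserting 2: P = [[1, 2], [3], [4]].

The final insertion tableau P = [[1, 2], [3], [4]] has shape [2, 1, 1].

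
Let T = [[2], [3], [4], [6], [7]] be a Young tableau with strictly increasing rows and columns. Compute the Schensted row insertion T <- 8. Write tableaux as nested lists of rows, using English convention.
8 is larger than every entry of row 1, so it is appended to row 1. The new tableau is [[2, 8], [3], [4], [6], [7]].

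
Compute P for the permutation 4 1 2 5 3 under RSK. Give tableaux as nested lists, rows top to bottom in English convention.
P = [[1, 2, 3], [4, 5]]

After inserting 4: P = [[4]].
After inserting 1: P = [[1], [4]].
After inserting 2: P = [[1, 2], [4]].
After inserting 5: P = [[1, 2, 5], [4]].
After inserting 3: P = [[1, 2, 3], [4, 5]].

So P = [[1, 2, 3], [4, 5]].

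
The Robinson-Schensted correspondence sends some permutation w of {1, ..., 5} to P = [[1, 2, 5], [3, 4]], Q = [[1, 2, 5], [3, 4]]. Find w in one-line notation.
3 4 1 2 5

Reverse RSK: for i = n, n-1, ..., 1, locate i in Q, remove the corresponding corner cell from P, and reverse-bump its entry up through P; the value ejected from row 1 is w(i).

So w = 3 4 1 2 5.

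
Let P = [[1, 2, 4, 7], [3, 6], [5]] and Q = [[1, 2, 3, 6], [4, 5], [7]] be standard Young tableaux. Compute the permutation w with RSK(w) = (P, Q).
1 5 6 3 4 7 2

Reverse the RSK construction: for i from n down to 1, find the cell of Q containing i, remove the entry at that cell from P, and reverse-bump it up through P; the value ejected from row 1 is w(i).

Step i=7: Q has 7 at row 3, column 1; remove 5 from row 3 of P and reverse-bump: 5 enters row 2 and ejects 3; 3 enters row 1 and ejects 2. So w(7) = 2. P is now [[1, 3, 4, 7], [5, 6]].
Step i=6: Q has 6 at row 1, column 4; remove that cell from P, ejecting 7. So w(6) = 7. P is now [[1, 3, 4], [5, 6]].
Step i=5: Q has 5 at row 2, column 2; remove 6 from row 2 of P and reverse-bump: 6 enters row 1 and ejects 4. So w(5) = 4. P is now [[1, 3, 6], [5]].
Step i=4: Q has 4 at row 2, column 1; remove 5 from row 2 of P and reverse-bump: 5 enters row 1 and ejects 3. So w(4) = 3. P is now [[1, 5, 6]].
Step i=3: Q has 3 at row 1, column 3; remove that cell from P, ejecting 6. So w(3) = 6. P is now [[1, 5]].
Step i=2: Q has 2 at row 1, column 2; remove that cell from P, ejecting 5. So w(2) = 5. P is now [[1]].
Step i=1: Q has 1 at row 1, column 1; remove that cell from P, ejecting 1. So w(1) = 1. P is now [].

So w = 1 5 6 3 4 7 2.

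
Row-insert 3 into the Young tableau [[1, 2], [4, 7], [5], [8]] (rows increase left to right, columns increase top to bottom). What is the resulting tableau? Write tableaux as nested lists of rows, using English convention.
[[1, 2, 3], [4, 7], [5], [8]]

3 is larger than every entry of row 1, so it is appended to row 1. The new tableau is [[1, 2, 3], [4, 7], [5], [8]].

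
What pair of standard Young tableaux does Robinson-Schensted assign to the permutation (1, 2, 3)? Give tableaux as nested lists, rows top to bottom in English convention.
P = [[1, 2, 3]], Q = [[1, 2, 3]]

Insert each entry of the permutation into P by Schensted row insertion, recording in Q the position of each new cell.

Insert 1: appended to row 1. P = [[1]].
Insert 2: appended to row 1. P = [[1, 2]].
Insert 3: appended to row 1. P = [[1, 2, 3]].

So P = [[1, 2, 3]], Q = [[1, 2, 3]].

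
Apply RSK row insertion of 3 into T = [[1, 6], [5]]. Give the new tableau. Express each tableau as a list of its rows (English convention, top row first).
In row 1, 3 replaces 6 (the leftmost entry greater than 3); 6 is bumped to row 2. 6 is appended to row 2. The new tableau is [[1, 3], [5, 6]].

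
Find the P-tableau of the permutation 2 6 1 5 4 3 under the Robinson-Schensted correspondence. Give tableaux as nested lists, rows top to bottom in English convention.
Insert 2: appended to row 1. P = [[2]].
Insert 6: appended to row 1. P = [[2, 6]].
Insert 1: 1 bumps 2 from row 1; 2 starts row 2. P = [[1, 6], [2]].
Insert 5: 5 bumps 6 from row 1; 6 appends to row 2. P = [[1, 5], [2, 6]].
Insert 4: 4 bumps 5 from row 1; 5 bumps 6 from row 2; 6 starts row 3. P = [[1, 4], [2, 5], [6]].
Insert 3: 3 bumps 4 from row 1; 4 bumps 5 from row 2; 5 bumps 6 from row 3; 6 starts row 4. P = [[1, 3], [2, 4], [5], [6]].

So P = [[1, 3], [2, 4], [5], [6]].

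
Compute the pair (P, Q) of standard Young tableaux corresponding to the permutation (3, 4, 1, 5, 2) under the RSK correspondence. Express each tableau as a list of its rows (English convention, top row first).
Insert each entry of the permutation into P by Schensted row insertion, recording in Q the position of each new cell.

Insert 3: appended to row 1. P = [[3]].
Insert 4: appended to row 1. P = [[3, 4]].
Insert 1: 1 bumps 3 from row 1; 3 starts row 2. P = [[1, 4], [3]].
Insert 5: appended to row 1. P = [[1, 4, 5], [3]].
Insert 2: 2 bumps 4 from row 1; 4 appends to row 2. P = [[1, 2, 5], [3, 4]].

So P = [[1, 2, 5], [3, 4]], Q = [[1, 2, 4], [3, 5]].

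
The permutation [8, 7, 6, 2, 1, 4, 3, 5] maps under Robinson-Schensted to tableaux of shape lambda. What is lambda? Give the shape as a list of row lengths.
[3, 2, 1, 1, 1]

Row-insert each entry into an empty tableau.

After inserting 8: P = [[8]].
After inserting 7: P = [[7], [8]].
After inserting 6: P = [[6], [7], [8]].
After inserting 2: P = [[2], [6], [7], [8]].
After inserting 1: P = [[1], [2], [6], [7], [8]].
After inserting 4: P = [[1, 4], [2], [6], [7], [8]].
After inserting 3: P = [[1, 3], [2, 4], [6], [7], [8]].
After inserting 5: P = [[1, 3, 5], [2, 4], [6], [7], [8]].

The final insertion tableau P = [[1, 3, 5], [2, 4], [6], [7], [8]] has shape [3, 2, 1, 1, 1].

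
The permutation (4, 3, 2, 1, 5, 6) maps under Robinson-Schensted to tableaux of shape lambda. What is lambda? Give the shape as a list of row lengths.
[3, 1, 1, 1]

Row-insert each entry into an empty tableau.

After inserting 4: P = [[4]].
After inserting 3: P = [[3], [4]].
After inserting 2: P = [[2], [3], [4]].
After inserting 1: P = [[1], [2], [3], [4]].
After inserting 5: P = [[1, 5], [2], [3], [4]].
After inserting 6: P = [[1, 5, 6], [2], [3], [4]].

The final insertion tableau P = [[1, 5, 6], [2], [3], [4]] has shape [3, 1, 1, 1].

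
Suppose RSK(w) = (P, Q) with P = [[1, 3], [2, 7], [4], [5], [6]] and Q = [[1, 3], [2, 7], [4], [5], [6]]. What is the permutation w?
6 5 7 4 2 1 3

Reverse the RSK construction: for i from n down to 1, find the cell of Q containing i, remove the entry at that cell from P, and reverse-bump it up through P; the value ejected from row 1 is w(i).

Step i=7: Q has 7 at row 2, column 2; remove 7 from row 2 of P and reverse-bump: 7 enters row 1 and ejects 3. So w(7) = 3. P is now [[1, 7], [2], [4], [5], [6]].
Step i=6: Q has 6 at row 5, column 1; remove 6 from row 5 of P and reverse-bump: 6 enters row 4 and ejects 5; 5 enters row 3 and ejects 4; 4 enters row 2 and ejects 2; 2 enters row 1 and ejects 1. So w(6) = 1. P is now [[2, 7], [4], [5], [6]].
Step i=5: Q has 5 at row 4, column 1; remove 6 from row 4 of P and reverse-bump: 6 enters row 3 and ejects 5; 5 enters row 2 and ejects 4; 4 enters row 1 and ejects 2. So w(5) = 2. P is now [[4, 7], [5], [6]].
Step i=4: Q has 4 at row 3, column 1; remove 6 from row 3 of P and reverse-bump: 6 enters row 2 and ejects 5; 5 enters row 1 and ejects 4. So w(4) = 4. P is now [[5, 7], [6]].
Step i=3: Q has 3 at row 1, column 2; remove that cell from P, ejecting 7. So w(3) = 7. P is now [[5], [6]].
Step i=2: Q has 2 at row 2, column 1; remove 6 from row 2 of P and reverse-bump: 6 enters row 1 and ejects 5. So w(2) = 5. P is now [[6]].
Step i=1: Q has 1 at row 1, column 1; remove that cell from P, ejecting 6. So w(1) = 6. P is now [].

So w = 6 5 7 4 2 1 3.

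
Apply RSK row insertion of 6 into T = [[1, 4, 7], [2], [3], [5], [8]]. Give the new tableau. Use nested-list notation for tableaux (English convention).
[[1, 4, 6], [2, 7], [3], [5], [8]]

In row 1, 6 replaces 7 (the leftmost entry greater than 6); 7 is bumped to row 2. 7 is appended to row 2. The new tableau is [[1, 4, 6], [2, 7], [3], [5], [8]].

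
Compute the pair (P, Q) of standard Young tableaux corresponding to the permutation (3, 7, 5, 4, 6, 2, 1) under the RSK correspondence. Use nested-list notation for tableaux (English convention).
Insert each entry of the permutation into P by Schensted row insertion, recording in Q the position of each new cell.

Insert 3: appended to row 1. P = [[3]].
Insert 7: appended to row 1. P = [[3, 7]].
Insert 5: 5 bumps 7 from row 1; 7 starts row 2. P = [[3, 5], [7]].
Insert 4: 4 bumps 5 from row 1; 5 bumps 7 from row 2; 7 starts row 3. P = [[3, 4], [5], [7]].
Insert 6: appended to row 1. P = [[3, 4, 6], [5], [7]].
Insert 2: 2 bumps 3 from row 1; 3 bumps 5 from row 2; 5 bumps 7 from row 3; 7 starts row 4. P = [[2, 4, 6], [3], [5], [7]].
Insert 1: 1 bumps 2 from row 1; 2 bumps 3 from row 2; 3 bumps 5 from row 3; 5 bumps 7 from row 4; 7 starts row 5. P = [[1, 4, 6], [2], [3], [5], [7]].

So P = [[1, 4, 6], [2], [3], [5], [7]], Q = [[1, 2, 5], [3], [4], [6], [7]].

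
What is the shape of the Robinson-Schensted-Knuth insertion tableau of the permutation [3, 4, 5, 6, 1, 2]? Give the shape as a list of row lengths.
Row-insert each entry into an empty tableau.

After inserting 3: P = [[3]].
After inserting 4: P = [[3, 4]].
After inserting 5: P = [[3, 4, 5]].
After inserting 6: P = [[3, 4, 5, 6]].
After inserting 1: P = [[1, 4, 5, 6], [3]].
After inserting 2: P = [[1, 2, 5, 6], [3, 4]].

The final insertion tableau P = [[1, 2, 5, 6], [3, 4]] has shape [4, 2].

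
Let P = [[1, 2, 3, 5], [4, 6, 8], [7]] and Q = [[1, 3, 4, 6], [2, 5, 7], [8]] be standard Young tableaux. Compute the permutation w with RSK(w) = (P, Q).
4 1 2 7 3 8 6 5

Reverse RSK: for i = n, n-1, ..., 1, locate i in Q, remove the corresponding corner cell from P, and reverse-bump its entry up through P; the value ejected from row 1 is w(i).

So w = 4 1 2 7 3 8 6 5.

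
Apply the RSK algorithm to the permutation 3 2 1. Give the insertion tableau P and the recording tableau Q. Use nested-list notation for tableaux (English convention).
Insert each entry of the permutation into P by Schensted row insertion, recording in Q the position of each new cell.

After inserting 3: P = [[3]].
After inserting 2: P = [[2], [3]].
After inserting 1: P = [[1], [2], [3]].

So P = [[1], [2], [3]], Q = [[1], [2], [3]].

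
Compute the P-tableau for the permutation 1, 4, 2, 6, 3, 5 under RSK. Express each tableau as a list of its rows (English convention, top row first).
After inserting 1: P = [[1]].
After inserting 4: P = [[1, 4]].
After inserting 2: P = [[1, 2], [4]].
After inserting 6: P = [[1, 2, 6], [4]].
After inserting 3: P = [[1, 2, 3], [4, 6]].
After inserting 5: P = [[1, 2, 3, 5], [4, 6]].

So P = [[1, 2, 3, 5], [4, 6]].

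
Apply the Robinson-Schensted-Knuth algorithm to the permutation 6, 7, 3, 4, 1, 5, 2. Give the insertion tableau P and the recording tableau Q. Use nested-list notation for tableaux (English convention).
Insert each entry of the permutation into P by Schensted row insertion, recording in Q the position of each new cell.

Insert 6: appended to row 1. P = [[6]], Q = [[1]].
Insert 7: appended to row 1. P = [[6, 7]], Q = [[1, 2]].
Insert 3: 3 bumps 6 from row 1; 6 starts row 2. P = [[3, 7], [6]], Q = [[1, 2], [3]].
Insert 4: 4 bumps 7 from row 1; 7 appends to row 2. P = [[3, 4], [6, 7]], Q = [[1, 2], [3, 4]].
Insert 1: 1 bumps 3 from row 1; 3 bumps 6 from row 2; 6 starts row 3. P = [[1, 4], [3, 7], [6]], Q = [[1, 2], [3, 4], [5]].
Insert 5: appended to row 1. P = [[1, 4, 5], [3, 7], [6]], Q = [[1, 2, 6], [3, 4], [5]].
Insert 2: 2 bumps 4 from row 1; 4 bumps 7 from row 2; 7 appends to row 3. P = [[1, 2, 5], [3, 4], [6, 7]], Q = [[1, 2, 6], [3, 4], [5, 7]].

So P = [[1, 2, 5], [3, 4], [6, 7]], Q = [[1, 2, 6], [3, 4], [5, 7]].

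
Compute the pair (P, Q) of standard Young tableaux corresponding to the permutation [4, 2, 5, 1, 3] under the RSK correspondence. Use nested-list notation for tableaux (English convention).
P = [[1, 3], [2, 5], [4]], Q = [[1, 3], [2, 5], [4]]

Insert each entry of the permutation into P by Schensted row insertion, recording in Q the position of each new cell.

After inserting 4: P = [[4]].
After inserting 2: P = [[2], [4]].
After inserting 5: P = [[2, 5], [4]].
After inserting 1: P = [[1, 5], [2], [4]].
After inserting 3: P = [[1, 3], [2, 5], [4]].

So P = [[1, 3], [2, 5], [4]], Q = [[1, 3], [2, 5], [4]].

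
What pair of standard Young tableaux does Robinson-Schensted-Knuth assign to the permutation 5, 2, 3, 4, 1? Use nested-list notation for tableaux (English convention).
Insert each entry of the permutation into P by Schensted row insertion, recording in Q the position of each new cell.

Insert 5: appended to row 1. P = [[5]].
Insert 2: 2 bumps 5 from row 1; 5 starts row 2. P = [[2], [5]].
Insert 3: appended to row 1. P = [[2, 3], [5]].
Insert 4: appended to row 1. P = [[2, 3, 4], [5]].
Insert 1: 1 bumps 2 from row 1; 2 bumps 5 from row 2; 5 starts row 3. P = [[1, 3, 4], [2], [5]].

So P = [[1, 3, 4], [2], [5]], Q = [[1, 3, 4], [2], [5]].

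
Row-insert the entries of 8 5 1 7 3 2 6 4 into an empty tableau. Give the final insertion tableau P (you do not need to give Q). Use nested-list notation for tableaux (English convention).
After inserting 8: P = [[8]].
After inserting 5: P = [[5], [8]].
After inserting 1: P = [[1], [5], [8]].
After inserting 7: P = [[1, 7], [5], [8]].
After inserting 3: P = [[1, 3], [5, 7], [8]].
After inserting 2: P = [[1, 2], [3, 7], [5], [8]].
After inserting 6: P = [[1, 2, 6], [3, 7], [5], [8]].
After inserting 4: P = [[1, 2, 4], [3, 6], [5, 7], [8]].

So P = [[1, 2, 4], [3, 6], [5, 7], [8]].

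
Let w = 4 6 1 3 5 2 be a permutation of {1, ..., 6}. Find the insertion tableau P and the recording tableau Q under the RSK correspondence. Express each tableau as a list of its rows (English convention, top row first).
Insert each entry of the permutation into P by Schensted row insertion, recording in Q the position of each new cell.

Insert 4: appended to row 1. P = [[4]].
Insert 6: appended to row 1. P = [[4, 6]].
Insert 1: 1 bumps 4 from row 1; 4 starts row 2. P = [[1, 6], [4]].
Insert 3: 3 bumps 6 from row 1; 6 appends to row 2. P = [[1, 3], [4, 6]].
Insert 5: appended to row 1. P = [[1, 3, 5], [4, 6]].
Insert 2: 2 bumps 3 from row 1; 3 bumps 4 from row 2; 4 starts row 3. P = [[1, 2, 5], [3, 6], [4]].

So P = [[1, 2, 5], [3, 6], [4]], Q = [[1, 2, 5], [3, 4], [6]].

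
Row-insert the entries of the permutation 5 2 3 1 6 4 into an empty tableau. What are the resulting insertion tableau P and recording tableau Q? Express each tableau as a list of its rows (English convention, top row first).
Insert each entry of the permutation into P by Schensted row insertion, recording in Q the position of each new cell.

Insert 5: appended to row 1. P = [[5]].
Insert 2: 2 bumps 5 from row 1; 5 starts row 2. P = [[2], [5]].
Insert 3: appended to row 1. P = [[2, 3], [5]].
Insert 1: 1 bumps 2 from row 1; 2 bumps 5 from row 2; 5 starts row 3. P = [[1, 3], [2], [5]].
Insert 6: appended to row 1. P = [[1, 3, 6], [2], [5]].
Insert 4: 4 bumps 6 from row 1; 6 appends to row 2. P = [[1, 3, 4], [2, 6], [5]].

So P = [[1, 3, 4], [2, 6], [5]], Q = [[1, 3, 5], [2, 6], [4]].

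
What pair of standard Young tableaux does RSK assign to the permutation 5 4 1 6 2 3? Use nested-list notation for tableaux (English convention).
P = [[1, 2, 3], [4, 6], [5]], Q = [[1, 4, 6], [2, 5], [3]]

Insert each entry of the permutation into P by Schensted row insertion, recording in Q the position of each new cell.

Insert 5: appended to row 1. P = [[5]], Q = [[1]].
Insert 4: 4 bumps 5 from row 1; 5 starts row 2. P = [[4], [5]], Q = [[1], [2]].
Insert 1: 1 bumps 4 from row 1; 4 bumps 5 from row 2; 5 starts row 3. P = [[1], [4], [5]], Q = [[1], [2], [3]].
Insert 6: appended to row 1. P = [[1, 6], [4], [5]], Q = [[1, 4], [2], [3]].
Insert 2: 2 bumps 6 from row 1; 6 appends to row 2. P = [[1, 2], [4, 6], [5]], Q = [[1, 4], [2, 5], [3]].
Insert 3: appended to row 1. P = [[1, 2, 3], [4, 6], [5]], Q = [[1, 4, 6], [2, 5], [3]].

So P = [[1, 2, 3], [4, 6], [5]], Q = [[1, 4, 6], [2, 5], [3]].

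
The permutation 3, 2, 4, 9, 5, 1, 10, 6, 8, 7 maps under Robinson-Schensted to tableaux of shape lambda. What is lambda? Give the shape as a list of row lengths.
[5, 3, 2]

Row-insert each entry into an empty tableau.

After inserting 3: P = [[3]].
After inserting 2: P = [[2], [3]].
After inserting 4: P = [[2, 4], [3]].
After inserting 9: P = [[2, 4, 9], [3]].
After inserting 5: P = [[2, 4, 5], [3, 9]].
After inserting 1: P = [[1, 4, 5], [2, 9], [3]].
After inserting 10: P = [[1, 4, 5, 10], [2, 9], [3]].
After inserting 6: P = [[1, 4, 5, 6], [2, 9, 10], [3]].
After inserting 8: P = [[1, 4, 5, 6, 8], [2, 9, 10], [3]].
After inserting 7: P = [[1, 4, 5, 6, 7], [2, 8, 10], [3, 9]].

The final insertion tableau P = [[1, 4, 5, 6, 7], [2, 8, 10], [3, 9]] has shape [5, 3, 2].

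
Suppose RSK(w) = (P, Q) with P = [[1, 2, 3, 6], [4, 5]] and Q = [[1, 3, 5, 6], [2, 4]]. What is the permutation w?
4 1 5 2 3 6

Reverse the RSK construction: for i from n down to 1, find the cell of Q containing i, remove the entry at that cell from P, and reverse-bump it up through P; the value ejected from row 1 is w(i).

Step i=6: Q has 6 at row 1, column 4; remove that cell from P, ejecting 6. So w(6) = 6. P is now [[1, 2, 3], [4, 5]].
Step i=5: Q has 5 at row 1, column 3; remove that cell from P, ejecting 3. So w(5) = 3. P is now [[1, 2], [4, 5]].
Step i=4: Q has 4 at row 2, column 2; remove 5 from row 2 of P and reverse-bump: 5 enters row 1 and ejects 2. So w(4) = 2. P is now [[1, 5], [4]].
Step i=3: Q has 3 at row 1, column 2; remove that cell from P, ejecting 5. So w(3) = 5. P is now [[1], [4]].
Step i=2: Q has 2 at row 2, column 1; remove 4 from row 2 of P and reverse-bump: 4 enters row 1 and ejects 1. So w(2) = 1. P is now [[4]].
Step i=1: Q has 1 at row 1, column 1; remove that cell from P, ejecting 4. So w(1) = 4. P is now [].

So w = 4 1 5 2 3 6.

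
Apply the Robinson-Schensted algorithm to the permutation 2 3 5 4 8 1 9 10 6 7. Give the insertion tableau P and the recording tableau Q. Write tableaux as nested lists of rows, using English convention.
Insert each entry of the permutation into P by Schensted row insertion, recording in Q the position of each new cell.

After inserting 2: P = [[2]].
After inserting 3: P = [[2, 3]].
After inserting 5: P = [[2, 3, 5]].
After inserting 4: P = [[2, 3, 4], [5]].
After inserting 8: P = [[2, 3, 4, 8], [5]].
After inserting 1: P = [[1, 3, 4, 8], [2], [5]].
After inserting 9: P = [[1, 3, 4, 8, 9], [2], [5]].
After inserting 10: P = [[1, 3, 4, 8, 9, 10], [2], [5]].
After inserting 6: P = [[1, 3, 4, 6, 9, 10], [2, 8], [5]].
After inserting 7: P = [[1, 3, 4, 6, 7, 10], [2, 8, 9], [5]].

So P = [[1, 3, 4, 6, 7, 10], [2, 8, 9], [5]], Q = [[1, 2, 3, 5, 7, 8], [4, 9, 10], [6]].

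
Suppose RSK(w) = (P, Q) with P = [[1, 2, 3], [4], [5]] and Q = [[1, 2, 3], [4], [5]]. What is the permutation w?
1 2 5 4 3

Reverse the RSK construction: for i from n down to 1, find the cell of Q containing i, remove the entry at that cell from P, and reverse-bump it up through P; the value ejected from row 1 is w(i).

Step i=5: Q has 5 at row 3, column 1; remove 5 from row 3 of P and reverse-bump: 5 enters row 2 and ejects 4; 4 enters row 1 and ejects 3. So w(5) = 3. P is now [[1, 2, 4], [5]].
Step i=4: Q has 4 at row 2, column 1; remove 5 from row 2 of P and reverse-bump: 5 enters row 1 and ejects 4. So w(4) = 4. P is now [[1, 2, 5]].
Step i=3: Q has 3 at row 1, column 3; remove that cell from P, ejecting 5. So w(3) = 5. P is now [[1, 2]].
Step i=2: Q has 2 at row 1, column 2; remove that cell from P, ejecting 2. So w(2) = 2. P is now [[1]].
Step i=1: Q has 1 at row 1, column 1; remove that cell from P, ejecting 1. So w(1) = 1. P is now [].

So w = 1 2 5 4 3.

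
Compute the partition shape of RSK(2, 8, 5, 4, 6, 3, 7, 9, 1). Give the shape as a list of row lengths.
Row-insert each entry into an empty tableau.

After inserting 2: P = [[2]].
After inserting 8: P = [[2, 8]].
After inserting 5: P = [[2, 5], [8]].
After inserting 4: P = [[2, 4], [5], [8]].
After inserting 6: P = [[2, 4, 6], [5], [8]].
After inserting 3: P = [[2, 3, 6], [4], [5], [8]].
After inserting 7: P = [[2, 3, 6, 7], [4], [5], [8]].
After inserting 9: P = [[2, 3, 6, 7, 9], [4], [5], [8]].
After inserting 1: P = [[1, 3, 6, 7, 9], [2], [4], [5], [8]].

The final insertion tableau P = [[1, 3, 6, 7, 9], [2], [4], [5], [8]] has shape [5, 1, 1, 1, 1].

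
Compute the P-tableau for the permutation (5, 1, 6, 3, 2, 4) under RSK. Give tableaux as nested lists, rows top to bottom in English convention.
P = [[1, 2, 4], [3, 6], [5]]

Insert 5: appended to row 1. P = [[5]].
Insert 1: 1 bumps 5 from row 1; 5 starts row 2. P = [[1], [5]].
Insert 6: appended to row 1. P = [[1, 6], [5]].
Insert 3: 3 bumps 6 from row 1; 6 appends to row 2. P = [[1, 3], [5, 6]].
Insert 2: 2 bumps 3 from row 1; 3 bumps 5 from row 2; 5 starts row 3. P = [[1, 2], [3, 6], [5]].
Insert 4: appended to row 1. P = [[1, 2, 4], [3, 6], [5]].

So P = [[1, 2, 4], [3, 6], [5]].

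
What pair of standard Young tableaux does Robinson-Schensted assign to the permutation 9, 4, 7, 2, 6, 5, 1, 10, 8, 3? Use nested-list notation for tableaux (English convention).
P = [[1, 3, 8], [2, 5, 10], [4, 6], [7], [9]], Q = [[1, 3, 8], [2, 5, 9], [4, 10], [6], [7]]

Insert each entry of the permutation into P by Schensted row insertion, recording in Q the position of each new cell.

After inserting 9: P = [[9]].
After inserting 4: P = [[4], [9]].
After inserting 7: P = [[4, 7], [9]].
After inserting 2: P = [[2, 7], [4], [9]].
After inserting 6: P = [[2, 6], [4, 7], [9]].
After inserting 5: P = [[2, 5], [4, 6], [7], [9]].
After inserting 1: P = [[1, 5], [2, 6], [4], [7], [9]].
After inserting 10: P = [[1, 5, 10], [2, 6], [4], [7], [9]].
After inserting 8: P = [[1, 5, 8], [2, 6, 10], [4], [7], [9]].
After inserting 3: P = [[1, 3, 8], [2, 5, 10], [4, 6], [7], [9]].

So P = [[1, 3, 8], [2, 5, 10], [4, 6], [7], [9]], Q = [[1, 3, 8], [2, 5, 9], [4, 10], [6], [7]].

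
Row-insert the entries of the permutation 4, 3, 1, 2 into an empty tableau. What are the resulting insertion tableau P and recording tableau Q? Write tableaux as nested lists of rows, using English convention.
Insert each entry of the permutation into P by Schensted row insertion, recording in Q the position of each new cell.

Insert 4: appended to row 1. P = [[4]].
Insert 3: 3 bumps 4 from row 1; 4 starts row 2. P = [[3], [4]].
Insert 1: 1 bumps 3 from row 1; 3 bumps 4 from row 2; 4 starts row 3. P = [[1], [3], [4]].
Insert 2: appended to row 1. P = [[1, 2], [3], [4]].

So P = [[1, 2], [3], [4]], Q = [[1, 4], [2], [3]].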